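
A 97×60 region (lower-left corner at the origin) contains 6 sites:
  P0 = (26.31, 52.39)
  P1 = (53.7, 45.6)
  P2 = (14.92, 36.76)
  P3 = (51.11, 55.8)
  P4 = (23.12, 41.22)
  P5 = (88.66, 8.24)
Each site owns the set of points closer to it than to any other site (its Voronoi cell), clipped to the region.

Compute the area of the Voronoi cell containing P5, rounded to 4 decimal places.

1. box [0,97]×[0,60]: [(0, 0) (97, 0) (97, 60) (0, 60)]
2. ⊥bis P5·P0 via (57.485,30.315): [(36.019, 0) (97, 0) (97, 60) (78.5049, 60)]  |A|=2384.2831
3. ⊥bis P5·P1 via (71.18,26.92): [(42.4119, 0) (97, 0) (97, 51.0813)]  |A|=1394.2152
4. ⊥bis P5·P2 via (51.79,22.5): [(43.4711, 0.9912) (43.0878, 0) (97, 0) (97, 51.0813)]  |A|=1393.8802
5. ⊥bis P5·P3 via (69.885,32.02): [(43.4711, 0.9912) (43.0878, 0) (97, 0) (97, 51.0813)]  |A|=1393.8802
6. ⊥bis P5·P4 via (55.89,24.73): [(44.3658, 1.8283) (43.4458, 0) (97, 0) (97, 51.0813)]  |A|=1393.2701
7. canonical 4-gon: [(44.3658, 1.8283) (43.4458, 0) (97, 0) (97, 51.0813)]
8. shoelace: 1393.2701

Area of P5's cell: 1393.2701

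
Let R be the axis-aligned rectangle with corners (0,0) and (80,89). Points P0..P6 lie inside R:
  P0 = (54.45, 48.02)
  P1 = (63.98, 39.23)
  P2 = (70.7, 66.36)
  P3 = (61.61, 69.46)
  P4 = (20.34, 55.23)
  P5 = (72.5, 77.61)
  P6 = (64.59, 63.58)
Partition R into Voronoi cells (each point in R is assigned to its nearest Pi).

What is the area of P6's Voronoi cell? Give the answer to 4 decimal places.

1. box [0,80]×[0,89]: [(0, 0) (80, 0) (80, 89) (0, 89)]
2. ⊥bis P6·P0 via (59.52,55.8): [(80, 42.4538) (80, 89) (8.574, 89)]  |A|=1662.3042
3. ⊥bis P6·P1 via (64.285,51.405): [(66.3433, 51.3534) (80, 51.0113) (80, 89) (8.574, 89)]  |A|=1603.8704
4. ⊥bis P6·P2 via (67.645,64.97): [(66.3433, 51.3534) (73.9269, 51.1635) (56.7115, 89) (8.574, 89)]  |A|=1047.9379
5. ⊥bis P6·P3 via (63.1,66.52): [(51.8326, 60.8097) (66.3433, 51.3534) (73.9269, 51.1635) (66.2203, 68.1014)]  |A|=184.4229
6. ⊥bis P6·P4 via (42.465,59.405): [(51.8326, 60.8097) (66.3433, 51.3534) (73.9269, 51.1635) (66.2203, 68.1014)]  |A|=184.4229
7. ⊥bis P6·P5 via (68.545,70.595): [(51.8326, 60.8097) (66.3433, 51.3534) (73.9269, 51.1635) (66.2203, 68.1014)]  |A|=184.4229
8. canonical 4-gon: [(51.8326, 60.8097) (66.3433, 51.3534) (73.9269, 51.1635) (66.2203, 68.1014)]
9. shoelace: 184.4229

Area of P6's cell: 184.4229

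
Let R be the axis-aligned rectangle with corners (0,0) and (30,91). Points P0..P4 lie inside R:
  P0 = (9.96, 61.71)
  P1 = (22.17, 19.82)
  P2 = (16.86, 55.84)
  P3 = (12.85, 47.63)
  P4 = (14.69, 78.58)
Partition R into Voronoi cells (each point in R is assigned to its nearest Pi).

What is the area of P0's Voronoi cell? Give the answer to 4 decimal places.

1. box [0,30]×[0,91]: [(0, 0) (30, 0) (30, 91) (0, 91)]
2. ⊥bis P0·P1 via (16.065,40.765): [(0, 36.0824) (30, 44.8267) (30, 91) (0, 91)]  |A|=1516.3627
3. ⊥bis P0·P2 via (13.41,58.775): [(0, 43.012) (30, 78.276) (30, 91) (0, 91)]  |A|=910.6802
4. ⊥bis P0·P3 via (11.405,54.67): [(0, 52.3291) (9.6031, 54.3002) (30, 78.276) (30, 91) (0, 91)]  |A|=865.9435
5. ⊥bis P0·P4 via (12.325,70.145): [(0, 73.6007) (0, 52.3291) (9.6031, 54.3002) (21.0109, 67.7096)]  |A|=276.6118
6. canonical 4-gon: [(0, 73.6007) (0, 52.3291) (9.6031, 54.3002) (21.0109, 67.7096)]
7. shoelace: 276.6118

Area of P0's cell: 276.6118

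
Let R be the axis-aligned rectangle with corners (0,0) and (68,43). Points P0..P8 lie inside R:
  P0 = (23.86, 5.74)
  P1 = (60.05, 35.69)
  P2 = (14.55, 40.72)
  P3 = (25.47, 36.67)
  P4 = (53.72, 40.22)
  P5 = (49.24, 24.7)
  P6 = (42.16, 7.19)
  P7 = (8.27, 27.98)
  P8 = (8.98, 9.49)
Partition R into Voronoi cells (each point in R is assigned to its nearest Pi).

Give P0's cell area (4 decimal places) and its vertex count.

Area of P0's cell: 325.1776 (5 vertices)

1. box [0,68]×[0,43]: [(0, 0) (68, 0) (68, 43) (0, 43)]
2. ⊥bis P0·P1 via (41.955,20.715): [(0, 0) (59.0983, 0) (23.5125, 43) (0, 43)]  |A|=1776.1301
3. ⊥bis P0·P2 via (19.205,23.23): [(0, 18.1185) (0, 0) (59.0983, 0) (36.1429, 27.7381)]  |A|=1147.0635
4. ⊥bis P0·P3 via (24.665,21.205): [(13.7343, 21.774) (0, 18.1185) (0, 0) (59.0983, 0) (42.3096, 20.2865)]  |A|=1045.1855
5. ⊥bis P0·P4 via (38.79,22.98): [(41.874, 20.3092) (13.7343, 21.774) (0, 18.1185) (0, 0) (59.0983, 0) (43.3452, 19.0352)]  |A|=1044.9247
6. ⊥bis P0·P5 via (36.55,15.22): [(32.3789, 20.8035) (13.7343, 21.774) (0, 18.1185) (0, 0) (47.92, 0)]  |A|=832.5222
7. ⊥bis P0·P6 via (33.01,6.465): [(31.8718, 20.8299) (13.7343, 21.774) (0, 18.1185) (0, 0) (33.5223, 0)]  |A|=677.5008
8. ⊥bis P0·P7 via (16.065,16.86): [(31.8718, 20.8299) (22.4294, 21.3214) (0, 5.5986) (0, 0) (33.5223, 0)]  |A|=518.0933
9. ⊥bis P0·P8 via (16.42,7.615): [(31.8718, 20.8299) (22.4294, 21.3214) (19.326, 19.1459) (14.5009, 0) (33.5223, 0)]  |A|=325.1776
10. canonical 5-gon: [(31.8718, 20.8299) (22.4294, 21.3214) (19.326, 19.1459) (14.5009, 0) (33.5223, 0)]
11. shoelace: 325.1776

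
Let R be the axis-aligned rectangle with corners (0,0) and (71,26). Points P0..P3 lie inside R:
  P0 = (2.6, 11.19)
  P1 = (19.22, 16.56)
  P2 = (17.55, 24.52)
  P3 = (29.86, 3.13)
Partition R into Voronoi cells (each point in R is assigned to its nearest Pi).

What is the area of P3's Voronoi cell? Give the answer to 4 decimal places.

Area of P3's cell: 1102.3520

1. box [0,71]×[0,26]: [(0, 0) (71, 0) (71, 26) (0, 26)]
2. ⊥bis P3·P0 via (16.23,7.16): [(14.113, 0) (71, 0) (71, 26) (21.8004, 26)]  |A|=1379.1253
3. ⊥bis P3·P1 via (24.54,9.845): [(14.7247, 2.0687) (14.113, 0) (71, 0) (71, 26) (44.9311, 26)]  |A|=1102.352
4. ⊥bis P3·P2 via (23.705,13.825): [(14.7247, 2.0687) (14.113, 0) (71, 0) (71, 26) (44.9311, 26)]  |A|=1102.352
5. canonical 5-gon: [(14.7247, 2.0687) (14.113, 0) (71, 0) (71, 26) (44.9311, 26)]
6. shoelace: 1102.352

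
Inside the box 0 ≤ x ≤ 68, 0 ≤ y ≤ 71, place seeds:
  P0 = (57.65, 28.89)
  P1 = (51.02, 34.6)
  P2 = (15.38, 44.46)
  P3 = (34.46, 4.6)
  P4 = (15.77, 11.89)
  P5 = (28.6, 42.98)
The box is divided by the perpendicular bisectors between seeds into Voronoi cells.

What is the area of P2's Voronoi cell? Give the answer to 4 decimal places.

1. box [0,68]×[0,71]: [(0, 0) (68, 0) (68, 71) (0, 71)]
2. ⊥bis P2·P0 via (36.515,36.675): [(0, 0) (23.0059, 0) (49.1585, 71) (0, 71)]  |A|=2561.8357
3. ⊥bis P2·P1 via (33.2,39.53): [(0, 0) (22.2638, 0) (41.9063, 71) (0, 71)]  |A|=2278.0406
4. ⊥bis P2·P3 via (24.92,24.53): [(0, 12.6014) (29.6806, 26.8088) (41.9063, 71) (0, 71)]  |A|=1792.599
5. ⊥bis P2·P4 via (15.575,28.175): [(0, 27.9885) (30.1067, 28.349) (41.9063, 71) (0, 71)]  |A|=1541.1412
6. ⊥bis P2·P5 via (21.99,43.72): [(0, 27.9885) (20.256, 28.2311) (25.044, 71) (0, 71)]  |A|=971.1738
7. canonical 4-gon: [(0, 27.9885) (20.256, 28.2311) (25.044, 71) (0, 71)]
8. shoelace: 971.1738

Area of P2's cell: 971.1738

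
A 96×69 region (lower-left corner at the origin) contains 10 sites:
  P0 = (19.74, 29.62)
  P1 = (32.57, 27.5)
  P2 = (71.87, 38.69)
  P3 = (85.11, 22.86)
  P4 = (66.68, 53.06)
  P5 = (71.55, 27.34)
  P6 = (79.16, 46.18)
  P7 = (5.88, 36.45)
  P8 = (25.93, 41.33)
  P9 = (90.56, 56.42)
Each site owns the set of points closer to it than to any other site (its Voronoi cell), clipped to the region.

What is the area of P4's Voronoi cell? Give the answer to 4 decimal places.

1. box [0,96]×[0,69]: [(0, 0) (96, 0) (96, 69) (0, 69)]
2. ⊥bis P4·P0 via (43.21,41.34): [(63.8536, 0) (96, 0) (96, 69) (29.3977, 69)]  |A|=3406.8316
3. ⊥bis P4·P1 via (49.625,40.28): [(31.982, 63.8246) (79.8084, 0) (96, 0) (96, 69) (29.3977, 69)]  |A|=2897.6753
4. ⊥bis P4·P2 via (69.275,45.875): [(31.982, 63.8246) (50.5108, 39.0979) (96, 55.5272) (96, 69) (29.3977, 69)]  |A|=1318.2009
5. ⊥bis P4·P3 via (75.895,37.96): [(31.982, 63.8246) (50.5108, 39.0979) (96, 55.5272) (96, 69) (29.3977, 69)]  |A|=1318.2009
6. ⊥bis P4·P5 via (69.115,40.2): [(31.982, 63.8246) (50.5108, 39.0979) (96, 55.5272) (96, 69) (29.3977, 69)]  |A|=1318.2009
7. ⊥bis P4·P6 via (72.92,49.62): [(31.982, 63.8246) (50.5108, 39.0979) (71.2484, 46.5877) (83.6038, 69) (29.3977, 69)]  |A|=1012.5514
8. ⊥bis P4·P7 via (36.28,44.755): [(29.9691, 67.8557) (31.982, 63.8246) (50.5108, 39.0979) (71.2484, 46.5877) (83.6038, 69) (29.6565, 69)]  |A|=1012.4033
9. ⊥bis P4·P8 via (46.305,47.195): [(47.4662, 43.1609) (50.5108, 39.0979) (71.2484, 46.5877) (83.6038, 69) (40.0284, 69)]  |A|=861.8409
10. ⊥bis P4·P9 via (78.62,54.74): [(47.4662, 43.1609) (50.5108, 39.0979) (71.2484, 46.5877) (78.0349, 58.8982) (76.6136, 69) (40.0284, 69)]  |A|=826.5339
11. canonical 6-gon: [(47.4662, 43.1609) (50.5108, 39.0979) (71.2484, 46.5877) (78.0349, 58.8982) (76.6136, 69) (40.0284, 69)]
12. shoelace: 826.5339

Area of P4's cell: 826.5339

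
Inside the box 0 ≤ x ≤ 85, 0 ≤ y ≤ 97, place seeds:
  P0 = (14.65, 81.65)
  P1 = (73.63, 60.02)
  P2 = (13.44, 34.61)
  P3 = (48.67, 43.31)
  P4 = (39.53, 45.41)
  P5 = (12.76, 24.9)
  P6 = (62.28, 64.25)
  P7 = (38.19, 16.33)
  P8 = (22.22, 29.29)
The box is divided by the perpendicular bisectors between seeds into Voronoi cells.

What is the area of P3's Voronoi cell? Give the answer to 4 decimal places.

1. box [0,85]×[0,97]: [(0, 0) (85, 0) (85, 97) (0, 97)]
2. ⊥bis P3·P0 via (31.66,62.48): [(0, 34.3873) (0, 0) (85, 0) (85, 97) (70.5635, 97)]  |A|=6035.9155
3. ⊥bis P3·P1 via (61.15,51.665): [(45.6181, 74.8653) (0, 34.3873) (0, 0) (85, 0) (85, 16.0399)]  |A|=4281.958
4. ⊥bis P3·P2 via (31.055,38.96): [(45.6181, 74.8653) (26.3995, 57.8122) (40.6761, 0) (85, 0) (85, 16.0399)]  |A|=2652.2662
5. ⊥bis P3·P4 via (44.1,44.36): [(49.7059, 68.7592) (37.17, 14.1979) (40.6761, 0) (85, 0) (85, 16.0399)]  |A|=1991.5349
6. ⊥bis P3·P5 via (30.715,34.105): [(49.7059, 68.7592) (38.3307, 19.25) (48.1996, 0) (85, 0) (85, 16.0399)]  |A|=1902.0244
7. ⊥bis P3·P6 via (55.475,53.78): [(63.0148, 48.8795) (47.4611, 58.9887) (38.3307, 19.25) (48.1996, 0) (85, 0) (85, 16.0399)]  |A|=1814.6934
8. ⊥bis P3·P7 via (43.43,29.82): [(63.0148, 48.8795) (47.4611, 58.9887) (40.9781, 30.7724) (85, 13.6727) (85, 16.0399)]  |A|=865.1883
9. ⊥bis P3·P8 via (35.445,36.3): [(63.0148, 48.8795) (47.4611, 58.9887) (40.9781, 30.7724) (85, 13.6727) (85, 16.0399)]  |A|=865.1883
10. canonical 5-gon: [(63.0148, 48.8795) (47.4611, 58.9887) (40.9781, 30.7724) (85, 13.6727) (85, 16.0399)]
11. shoelace: 865.1883

Area of P3's cell: 865.1883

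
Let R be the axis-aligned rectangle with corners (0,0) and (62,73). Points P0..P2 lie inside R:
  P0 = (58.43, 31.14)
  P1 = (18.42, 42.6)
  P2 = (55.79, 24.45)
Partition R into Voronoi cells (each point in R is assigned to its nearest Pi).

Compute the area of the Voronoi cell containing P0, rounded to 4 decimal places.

1. box [0,62]×[0,73]: [(0, 0) (62, 0) (62, 73) (0, 73)]
2. ⊥bis P0·P1 via (38.425,36.87): [(27.8644, 0) (62, 0) (62, 73) (48.7737, 73)]  |A|=1728.7114
3. ⊥bis P0·P2 via (57.11,27.795): [(37.9871, 35.3412) (62, 25.8653) (62, 73) (48.7737, 73)]  |A|=814.9635
4. canonical 4-gon: [(37.9871, 35.3412) (62, 25.8653) (62, 73) (48.7737, 73)]
5. shoelace: 814.9635

Area of P0's cell: 814.9635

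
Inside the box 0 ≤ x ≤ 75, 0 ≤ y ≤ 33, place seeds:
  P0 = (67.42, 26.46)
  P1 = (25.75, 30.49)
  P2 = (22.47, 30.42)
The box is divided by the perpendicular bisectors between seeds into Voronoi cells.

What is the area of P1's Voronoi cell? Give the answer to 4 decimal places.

1. box [0,75]×[0,33]: [(0, 0) (75, 0) (75, 33) (0, 33)]
2. ⊥bis P1·P0 via (46.585,28.475): [(0, 0) (43.8311, 0) (47.0226, 33) (0, 33)]  |A|=1499.0867
3. ⊥bis P1·P2 via (24.11,30.455): [(24.76, 0) (43.8311, 0) (47.0226, 33) (24.0557, 33)]  |A|=693.6287
4. canonical 4-gon: [(24.76, 0) (43.8311, 0) (47.0226, 33) (24.0557, 33)]
5. shoelace: 693.6287

Area of P1's cell: 693.6287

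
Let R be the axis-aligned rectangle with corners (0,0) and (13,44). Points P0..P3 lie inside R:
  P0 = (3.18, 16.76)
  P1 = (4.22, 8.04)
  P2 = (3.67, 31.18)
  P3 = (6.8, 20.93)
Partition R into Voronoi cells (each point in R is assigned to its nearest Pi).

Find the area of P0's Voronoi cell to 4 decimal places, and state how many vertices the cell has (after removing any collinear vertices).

Area of P0's cell: 63.7280 (3 vertices)

1. box [0,13]×[0,44]: [(0, 0) (13, 0) (13, 44) (0, 44)]
2. ⊥bis P0·P1 via (3.7,12.4): [(0, 11.9587) (13, 13.5092) (13, 44) (0, 44)]  |A|=406.4587
3. ⊥bis P0·P2 via (3.425,23.97): [(0, 24.0864) (0, 11.9587) (13, 13.5092) (13, 23.6446)]  |A|=144.7103
4. ⊥bis P0·P3 via (4.99,18.845): [(0, 23.1768) (0, 11.9587) (11.3616, 13.3138)]  |A|=63.728
5. canonical 3-gon: [(0, 23.1768) (0, 11.9587) (11.3616, 13.3138)]
6. shoelace: 63.728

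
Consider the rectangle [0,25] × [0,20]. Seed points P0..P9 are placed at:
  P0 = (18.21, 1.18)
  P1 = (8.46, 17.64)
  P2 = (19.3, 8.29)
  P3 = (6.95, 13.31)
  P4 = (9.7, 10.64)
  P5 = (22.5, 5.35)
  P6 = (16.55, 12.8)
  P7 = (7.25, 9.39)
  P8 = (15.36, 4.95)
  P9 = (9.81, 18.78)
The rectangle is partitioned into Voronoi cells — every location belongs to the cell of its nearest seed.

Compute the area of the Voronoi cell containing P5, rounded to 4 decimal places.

Area of P5's cell: 37.5562

1. box [0,25]×[0,20]: [(0, 0) (25, 0) (25, 20) (0, 20)]
2. ⊥bis P5·P0 via (20.355,3.265): [(23.5287, 0) (25, 0) (25, 20) (4.0881, 20)]  |A|=223.8322
3. ⊥bis P5·P1 via (15.48,11.495): [(13.9994, 9.8035) (23.5287, 0) (25, 0) (25, 20) (22.9249, 20)]  |A|=127.7978
4. ⊥bis P5·P2 via (20.9,6.82): [(18.9561, 4.7042) (23.5287, 0) (25, 0) (25, 11.2826)]  |A|=37.5562
5. ⊥bis P5·P3 via (14.725,9.33): [(18.9561, 4.7042) (23.5287, 0) (25, 0) (25, 11.2826)]  |A|=37.5562
6. ⊥bis P5·P4 via (16.1,7.995): [(18.9561, 4.7042) (23.5287, 0) (25, 0) (25, 11.2826)]  |A|=37.5562
7. ⊥bis P5·P6 via (19.525,9.075): [(18.9561, 4.7042) (23.5287, 0) (25, 0) (25, 11.2826)]  |A|=37.5562
8. ⊥bis P5·P7 via (14.875,7.37): [(18.9561, 4.7042) (23.5287, 0) (25, 0) (25, 11.2826)]  |A|=37.5562
9. ⊥bis P5·P8 via (18.93,5.15): [(18.9561, 4.7042) (23.5287, 0) (25, 0) (25, 11.2826)]  |A|=37.5562
10. ⊥bis P5·P9 via (16.155,12.065): [(18.9561, 4.7042) (23.5287, 0) (25, 0) (25, 11.2826)]  |A|=37.5562
11. canonical 4-gon: [(18.9561, 4.7042) (23.5287, 0) (25, 0) (25, 11.2826)]
12. shoelace: 37.5562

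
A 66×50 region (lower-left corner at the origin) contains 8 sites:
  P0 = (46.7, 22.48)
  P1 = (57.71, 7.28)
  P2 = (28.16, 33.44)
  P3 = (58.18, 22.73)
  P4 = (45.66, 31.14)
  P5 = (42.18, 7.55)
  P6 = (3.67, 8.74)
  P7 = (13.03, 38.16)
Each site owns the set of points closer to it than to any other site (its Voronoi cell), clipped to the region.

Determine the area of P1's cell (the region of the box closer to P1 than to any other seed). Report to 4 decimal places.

Area of P1's cell: 238.4067

1. box [0,66]×[0,50]: [(0, 0) (66, 0) (66, 50) (0, 50)]
2. ⊥bis P1·P0 via (52.205,14.88): [(31.6622, 0) (66, 0) (66, 24.8723)]  |A|=427.0298
3. ⊥bis P1·P2 via (42.935,20.36): [(31.6622, 0) (66, 0) (66, 24.8723)]  |A|=427.0298
4. ⊥bis P1·P3 via (57.945,15.005): [(52.602, 15.1675) (31.6622, 0) (66, 0) (66, 14.76)]  |A|=359.287
5. ⊥bis P1·P4 via (51.685,19.21): [(52.602, 15.1675) (31.6622, 0) (66, 0) (66, 14.76)]  |A|=359.287
6. ⊥bis P1·P5 via (49.945,7.415): [(52.602, 15.1675) (50.0476, 13.3173) (49.8161, 0) (66, 0) (66, 14.76)]  |A|=238.4067
7. ⊥bis P1·P6 via (30.69,8.01): [(52.602, 15.1675) (50.0476, 13.3173) (49.8161, 0) (66, 0) (66, 14.76)]  |A|=238.4067
8. ⊥bis P1·P7 via (35.37,22.72): [(52.602, 15.1675) (50.0476, 13.3173) (49.8161, 0) (66, 0) (66, 14.76)]  |A|=238.4067
9. canonical 5-gon: [(52.602, 15.1675) (50.0476, 13.3173) (49.8161, 0) (66, 0) (66, 14.76)]
10. shoelace: 238.4067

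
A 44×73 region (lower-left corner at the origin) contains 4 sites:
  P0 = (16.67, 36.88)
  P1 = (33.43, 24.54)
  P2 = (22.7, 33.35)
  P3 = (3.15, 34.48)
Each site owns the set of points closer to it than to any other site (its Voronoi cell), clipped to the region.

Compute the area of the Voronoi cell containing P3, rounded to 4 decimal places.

Area of P3's cell: 643.2764

1. box [0,44]×[0,73]: [(0, 0) (44, 0) (44, 73) (0, 73)]
2. ⊥bis P3·P0 via (9.91,35.68): [(0, 0) (16.2437, 0) (3.2851, 73) (0, 73)]  |A|=712.804
3. ⊥bis P3·P1 via (18.29,29.51): [(0, 0) (8.6028, 0) (13.562, 15.1072) (3.2851, 73) (0, 73)]  |A|=655.0874
4. ⊥bis P3·P2 via (12.925,33.915): [(0, 0) (8.6028, 0) (11.4695, 8.7327) (12.2614, 22.4339) (3.2851, 73) (0, 73)]  |A|=643.2764
5. canonical 6-gon: [(0, 0) (8.6028, 0) (11.4695, 8.7327) (12.2614, 22.4339) (3.2851, 73) (0, 73)]
6. shoelace: 643.2764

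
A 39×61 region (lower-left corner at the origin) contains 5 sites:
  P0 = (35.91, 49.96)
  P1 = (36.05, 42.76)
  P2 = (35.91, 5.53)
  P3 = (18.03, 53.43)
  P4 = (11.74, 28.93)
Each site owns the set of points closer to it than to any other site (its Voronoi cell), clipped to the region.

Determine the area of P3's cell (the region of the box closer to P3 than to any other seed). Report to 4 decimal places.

Area of P3's cell: 506.0728

1. box [0,39]×[0,61]: [(0, 0) (39, 0) (39, 61) (0, 61)]
2. ⊥bis P3·P0 via (26.97,51.695): [(0, 0) (16.9375, 0) (28.7758, 61) (0, 61)]  |A|=1394.2558
3. ⊥bis P3·P1 via (27.04,48.095): [(0, 2.4286) (25.8966, 46.1639) (28.7758, 61) (0, 61)]  |A|=971.8599
4. ⊥bis P3·P2 via (26.97,29.48): [(0, 19.4127) (12.9101, 24.2318) (25.8966, 46.1639) (28.7758, 61) (0, 61)]  |A|=862.2265
5. ⊥bis P3·P4 via (14.885,41.18): [(0, 45.0015) (21.8818, 39.3837) (25.8966, 46.1639) (28.7758, 61) (0, 61)]  |A|=506.0728
6. canonical 5-gon: [(0, 45.0015) (21.8818, 39.3837) (25.8966, 46.1639) (28.7758, 61) (0, 61)]
7. shoelace: 506.0728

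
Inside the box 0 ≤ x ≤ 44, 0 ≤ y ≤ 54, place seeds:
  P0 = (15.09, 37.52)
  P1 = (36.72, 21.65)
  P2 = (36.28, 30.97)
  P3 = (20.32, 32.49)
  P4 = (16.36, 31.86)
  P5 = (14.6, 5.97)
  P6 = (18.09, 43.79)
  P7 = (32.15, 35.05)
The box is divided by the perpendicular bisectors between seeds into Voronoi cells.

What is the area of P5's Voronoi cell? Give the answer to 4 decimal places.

1. box [0,44]×[0,54]: [(0, 0) (44, 0) (44, 54) (0, 54)]
2. ⊥bis P5·P0 via (14.845,21.745): [(0, 21.9756) (0, 0) (44, 0) (44, 21.2922)]  |A|=951.8906
3. ⊥bis P5·P1 via (25.66,13.81): [(20.093, 21.6635) (0, 21.9756) (0, 0) (35.4494, 0)]  |A|=604.7556
4. ⊥bis P5·P2 via (25.44,18.47): [(20.093, 21.6635) (0, 21.9756) (0, 0) (35.4494, 0)]  |A|=604.7556
5. ⊥bis P5·P3 via (17.46,19.23): [(22.6045, 18.1204) (5.0977, 21.8964) (0, 21.9756) (0, 0) (35.4494, 0)]  |A|=578.4832
6. ⊥bis P5·P4 via (15.48,18.915): [(22.6045, 18.1204) (20.5039, 18.5735) (0, 19.9673) (0, 0) (35.4494, 0)]  |A|=550.0353
7. ⊥bis P5·P6 via (16.345,24.88): [(22.6045, 18.1204) (20.5039, 18.5735) (0, 19.9673) (0, 0) (35.4494, 0)]  |A|=550.0353
8. ⊥bis P5·P7 via (23.375,20.51): [(22.6045, 18.1204) (20.5039, 18.5735) (0, 19.9673) (0, 0) (35.4494, 0)]  |A|=550.0353
9. canonical 5-gon: [(22.6045, 18.1204) (20.5039, 18.5735) (0, 19.9673) (0, 0) (35.4494, 0)]
10. shoelace: 550.0353

Area of P5's cell: 550.0353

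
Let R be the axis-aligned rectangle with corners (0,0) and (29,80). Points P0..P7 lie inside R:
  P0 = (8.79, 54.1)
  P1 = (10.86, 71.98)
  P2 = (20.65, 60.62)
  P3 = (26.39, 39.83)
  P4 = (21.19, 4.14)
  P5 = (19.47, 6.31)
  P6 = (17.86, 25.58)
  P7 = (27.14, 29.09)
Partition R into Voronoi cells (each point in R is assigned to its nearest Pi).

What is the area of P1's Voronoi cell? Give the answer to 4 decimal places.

1. box [0,29]×[0,80]: [(0, 0) (29, 0) (29, 80) (0, 80)]
2. ⊥bis P1·P0 via (9.825,63.04): [(0, 64.1775) (29, 60.8201) (29, 80) (0, 80)]  |A|=507.5358
3. ⊥bis P1·P2 via (15.755,66.3): [(0, 64.1775) (11.7179, 62.8209) (29, 77.7145) (29, 80) (0, 80)]  |A|=361.5504
4. ⊥bis P1·P3 via (18.625,55.905): [(0, 64.1775) (11.7179, 62.8209) (29, 77.7145) (29, 80) (0, 80)]  |A|=361.5504
5. ⊥bis P1·P4 via (16.025,38.06): [(0, 64.1775) (11.7179, 62.8209) (29, 77.7145) (29, 80) (0, 80)]  |A|=361.5504
6. ⊥bis P1·P5 via (15.165,39.145): [(0, 64.1775) (11.7179, 62.8209) (29, 77.7145) (29, 80) (0, 80)]  |A|=361.5504
7. ⊥bis P1·P6 via (14.36,48.78): [(0, 64.1775) (11.7179, 62.8209) (29, 77.7145) (29, 80) (0, 80)]  |A|=361.5504
8. ⊥bis P1·P7 via (19,50.535): [(0, 64.1775) (11.7179, 62.8209) (29, 77.7145) (29, 80) (0, 80)]  |A|=361.5504
9. canonical 5-gon: [(0, 64.1775) (11.7179, 62.8209) (29, 77.7145) (29, 80) (0, 80)]
10. shoelace: 361.5504

Area of P1's cell: 361.5504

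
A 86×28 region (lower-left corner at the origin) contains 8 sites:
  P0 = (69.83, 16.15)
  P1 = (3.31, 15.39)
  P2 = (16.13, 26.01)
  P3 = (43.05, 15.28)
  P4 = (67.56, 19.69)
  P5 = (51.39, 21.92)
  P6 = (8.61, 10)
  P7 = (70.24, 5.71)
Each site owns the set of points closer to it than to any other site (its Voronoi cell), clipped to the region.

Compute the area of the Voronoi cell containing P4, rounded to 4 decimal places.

1. box [0,86]×[0,28]: [(0, 0) (86, 0) (86, 28) (0, 28)]
2. ⊥bis P4·P0 via (68.695,17.92): [(0, 0) (40.7493, 0) (84.4145, 28) (0, 28)]  |A|=1752.2924
3. ⊥bis P4·P1 via (35.435,17.54): [(36.6089, 0) (40.7493, 0) (84.4145, 28) (34.735, 28)]  |A|=753.4787
4. ⊥bis P4·P2 via (41.845,22.85): [(39.0371, 0) (40.7493, 0) (84.4145, 28) (42.4779, 28)]  |A|=611.0834
5. ⊥bis P4·P3 via (55.305,17.485): [(56.6199, 10.1769) (84.4145, 28) (53.4131, 28)]  |A|=276.2699
6. ⊥bis P4·P5 via (59.475,20.805): [(58.1441, 11.1543) (84.4145, 28) (60.4673, 28)]  |A|=201.7038
7. ⊥bis P4·P6 via (38.085,14.845): [(58.1441, 11.1543) (84.4145, 28) (60.4673, 28)]  |A|=201.7038
8. ⊥bis P4·P7 via (68.9,12.7): [(58.1441, 11.1543) (84.4145, 28) (60.4673, 28)]  |A|=201.7038
9. canonical 3-gon: [(58.1441, 11.1543) (84.4145, 28) (60.4673, 28)]
10. shoelace: 201.7038

Area of P4's cell: 201.7038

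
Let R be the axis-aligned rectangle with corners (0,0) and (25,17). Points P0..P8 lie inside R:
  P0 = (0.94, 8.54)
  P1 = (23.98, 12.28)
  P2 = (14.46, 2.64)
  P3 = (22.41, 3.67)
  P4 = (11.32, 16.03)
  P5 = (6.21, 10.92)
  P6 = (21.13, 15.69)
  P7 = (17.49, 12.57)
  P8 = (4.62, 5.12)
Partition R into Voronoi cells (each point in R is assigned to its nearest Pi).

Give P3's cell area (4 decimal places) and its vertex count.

Area of P3's cell: 52.8535 (5 vertices)

1. box [0,25]×[0,17]: [(0, 0) (25, 0) (25, 17) (0, 17)]
2. ⊥bis P3·P0 via (11.675,6.105): [(10.2902, 0) (25, 0) (25, 17) (14.1463, 17)]  |A|=217.2897
3. ⊥bis P3·P1 via (23.195,7.975): [(12.5399, 9.9179) (10.2902, 0) (25, 0) (25, 7.6459)]  |A|=120.5794
4. ⊥bis P3·P2 via (18.435,3.155): [(17.6802, 8.9806) (18.8438, 0) (25, 0) (25, 7.6459)]  |A|=55.6263
5. ⊥bis P3·P4 via (16.865,9.85): [(17.6802, 8.9806) (18.8438, 0) (25, 0) (25, 7.6459)]  |A|=55.6263
6. ⊥bis P3·P5 via (14.31,7.295): [(17.6802, 8.9806) (18.8438, 0) (25, 0) (25, 7.6459)]  |A|=55.6263
7. ⊥bis P3·P6 via (21.77,9.68): [(17.6802, 8.9806) (18.8438, 0) (25, 0) (25, 7.6459)]  |A|=55.6263
8. ⊥bis P3·P7 via (19.95,8.12): [(20.5576, 8.4559) (17.936, 7.0066) (18.8438, 0) (25, 0) (25, 7.6459)]  |A|=52.8535
9. ⊥bis P3·P8 via (13.515,4.395): [(20.5576, 8.4559) (17.936, 7.0066) (18.8438, 0) (25, 0) (25, 7.6459)]  |A|=52.8535
10. canonical 5-gon: [(20.5576, 8.4559) (17.936, 7.0066) (18.8438, 0) (25, 0) (25, 7.6459)]
11. shoelace: 52.8535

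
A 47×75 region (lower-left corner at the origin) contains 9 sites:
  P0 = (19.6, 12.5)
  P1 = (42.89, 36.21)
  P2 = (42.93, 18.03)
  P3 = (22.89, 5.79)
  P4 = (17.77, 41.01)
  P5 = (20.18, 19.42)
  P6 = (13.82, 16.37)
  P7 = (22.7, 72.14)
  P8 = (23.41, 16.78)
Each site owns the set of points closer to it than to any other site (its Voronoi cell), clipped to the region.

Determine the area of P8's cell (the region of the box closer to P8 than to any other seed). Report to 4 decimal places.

Area of P8's cell: 148.5031

1. box [0,47]×[0,75]: [(0, 0) (47, 0) (47, 75) (0, 75)]
2. ⊥bis P8·P0 via (21.505,14.64): [(0, 33.7835) (37.951, 0) (47, 0) (47, 75) (0, 75)]  |A|=2883.942
3. ⊥bis P8·P1 via (33.15,26.495): [(0, 59.7303) (0, 33.7835) (37.951, 0) (47, 0) (47, 12.6094)]  |A|=1058.9242
4. ⊥bis P8·P2 via (33.17,17.405): [(32.5493, 27.0972) (0, 59.7303) (0, 33.7835) (34.0629, 3.4611)]  |A|=801.8859
5. ⊥bis P8·P3 via (23.15,11.285): [(33.5935, 10.7909) (32.5493, 27.0972) (0, 59.7303) (0, 33.7835) (25.3931, 11.1789)]  |A|=771.9233
6. ⊥bis P8·P4 via (20.59,28.895): [(33.5935, 10.7909) (32.5493, 27.0972) (28.8406, 30.8155) (8.6212, 26.109) (25.3931, 11.1789)]  |A|=299.888
7. ⊥bis P8·P5 via (21.795,18.1): [(33.5935, 10.7909) (32.5493, 27.0972) (30.6803, 28.971) (20.0359, 15.9478) (25.3931, 11.1789)]  |A|=148.5031
8. ⊥bis P8·P6 via (18.615,16.575): [(33.5935, 10.7909) (32.5493, 27.0972) (30.6803, 28.971) (20.0359, 15.9478) (25.3931, 11.1789)]  |A|=148.5031
9. ⊥bis P8·P7 via (23.055,44.46): [(33.5935, 10.7909) (32.5493, 27.0972) (30.6803, 28.971) (20.0359, 15.9478) (25.3931, 11.1789)]  |A|=148.5031
10. canonical 5-gon: [(33.5935, 10.7909) (32.5493, 27.0972) (30.6803, 28.971) (20.0359, 15.9478) (25.3931, 11.1789)]
11. shoelace: 148.5031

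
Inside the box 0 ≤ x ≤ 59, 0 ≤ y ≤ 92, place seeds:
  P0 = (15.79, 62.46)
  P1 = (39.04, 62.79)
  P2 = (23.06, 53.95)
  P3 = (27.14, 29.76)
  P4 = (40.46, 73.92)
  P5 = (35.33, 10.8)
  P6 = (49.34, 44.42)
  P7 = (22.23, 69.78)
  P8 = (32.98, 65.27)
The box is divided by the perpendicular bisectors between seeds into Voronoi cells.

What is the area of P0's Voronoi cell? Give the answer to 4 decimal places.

1. box [0,59]×[0,92]: [(0, 0) (59, 0) (59, 92) (0, 92)]
2. ⊥bis P0·P1 via (27.415,62.625): [(0, 0) (28.3039, 0) (26.9981, 92) (0, 92)]  |A|=2543.889
3. ⊥bis P0·P2 via (19.425,58.205): [(0, 41.6104) (27.3813, 65.0019) (26.9981, 92) (0, 92)]  |A|=1054.3125
4. ⊥bis P0·P3 via (21.465,46.11): [(0, 41.6104) (27.3813, 65.0019) (26.9981, 92) (0, 92)]  |A|=1054.3125
5. ⊥bis P0·P4 via (28.125,68.19): [(0, 41.6104) (27.3813, 65.0019) (27.3111, 69.942) (17.0645, 92) (0, 92)]  |A|=944.7552
6. ⊥bis P0·P5 via (25.56,36.63): [(0, 41.6104) (27.3813, 65.0019) (27.3111, 69.942) (17.0645, 92) (0, 92)]  |A|=944.7552
7. ⊥bis P0·P6 via (32.565,53.44): [(0, 41.6104) (27.3813, 65.0019) (27.3111, 69.942) (17.0645, 92) (0, 92)]  |A|=944.7552
8. ⊥bis P0·P7 via (19.01,66.12): [(0, 82.8446) (0, 41.6104) (23.7789, 61.9245)]  |A|=490.2511
9. ⊥bis P0·P8 via (24.385,63.865): [(0, 82.8446) (0, 41.6104) (23.7789, 61.9245)]  |A|=490.2511
10. canonical 3-gon: [(0, 82.8446) (0, 41.6104) (23.7789, 61.9245)]
11. shoelace: 490.2511

Area of P0's cell: 490.2511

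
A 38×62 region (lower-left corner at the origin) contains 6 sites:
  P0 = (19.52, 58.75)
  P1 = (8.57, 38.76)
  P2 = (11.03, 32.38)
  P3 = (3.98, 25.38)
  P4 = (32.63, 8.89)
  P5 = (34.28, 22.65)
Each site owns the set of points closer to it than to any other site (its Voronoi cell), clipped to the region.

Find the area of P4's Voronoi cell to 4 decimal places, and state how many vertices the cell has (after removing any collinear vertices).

Area of P4's cell: 407.5537 (4 vertices)

1. box [0,38]×[0,62]: [(0, 0) (38, 0) (38, 62) (0, 62)]
2. ⊥bis P4·P0 via (26.075,33.82): [(0, 26.9639) (0, 0) (38, 0) (38, 36.9555)]  |A|=1214.4696
3. ⊥bis P4·P1 via (20.6,23.825): [(36.3688, 36.5266) (0, 7.2319) (0, 0) (38, 0) (38, 36.9555)]  |A|=855.6544
4. ⊥bis P4·P2 via (21.83,20.635): [(0, 0.5614) (0, 0) (38, 0) (38, 35.504)]  |A|=685.2426
5. ⊥bis P4·P3 via (18.305,17.135): [(18.6212, 17.6844) (8.4427, 0) (38, 0) (38, 35.504)]  |A|=605.3637
6. ⊥bis P4·P5 via (33.455,15.77): [(18.5482, 17.5575) (8.4427, 0) (38, 0) (38, 15.225)]  |A|=407.5537
7. canonical 4-gon: [(18.5482, 17.5575) (8.4427, 0) (38, 0) (38, 15.225)]
8. shoelace: 407.5537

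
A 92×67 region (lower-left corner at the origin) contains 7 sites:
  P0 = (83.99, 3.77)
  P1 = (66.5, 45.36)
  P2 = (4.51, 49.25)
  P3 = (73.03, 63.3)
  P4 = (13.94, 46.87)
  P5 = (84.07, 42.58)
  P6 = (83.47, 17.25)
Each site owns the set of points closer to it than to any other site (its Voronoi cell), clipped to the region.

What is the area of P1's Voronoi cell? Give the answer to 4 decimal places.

1. box [0,92]×[0,67]: [(0, 0) (92, 0) (92, 67) (0, 67)]
2. ⊥bis P1·P0 via (75.245,24.565): [(0, 0) (16.8311, 0) (92, 31.611) (92, 67) (0, 67)]  |A|=4975.917
3. ⊥bis P1·P2 via (35.505,47.305): [(32.9622, 6.7837) (92, 31.611) (92, 67) (36.7409, 67)]  |A|=2708.3935
4. ⊥bis P1·P3 via (69.765,54.33): [(36.7011, 66.365) (32.9622, 6.7837) (92, 31.611) (92, 46.2367)]  |A|=2116.7528
5. ⊥bis P1·P4 via (40.22,46.115): [(40.7593, 64.8878) (39.165, 9.3921) (92, 31.611) (92, 46.2367)]  |A|=1823.0582
6. ⊥bis P1·P5 via (75.285,43.97): [(76.5343, 51.866) (40.7593, 64.8878) (39.165, 9.3921) (71.9987, 23.1998)]  |A|=1442.3547
7. ⊥bis P1·P6 via (74.985,31.305): [(73.1011, 30.1677) (76.5343, 51.866) (40.7593, 64.8878) (39.1734, 9.6856)]  |A|=1330.6838
8. canonical 4-gon: [(73.1011, 30.1677) (76.5343, 51.866) (40.7593, 64.8878) (39.1734, 9.6856)]
9. shoelace: 1330.6838

Area of P1's cell: 1330.6838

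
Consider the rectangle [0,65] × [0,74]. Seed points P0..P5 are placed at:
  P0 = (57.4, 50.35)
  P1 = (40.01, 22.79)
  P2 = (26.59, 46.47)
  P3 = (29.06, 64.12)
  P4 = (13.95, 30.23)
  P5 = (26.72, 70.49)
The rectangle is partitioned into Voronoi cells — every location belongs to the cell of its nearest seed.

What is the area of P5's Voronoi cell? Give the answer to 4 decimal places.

Area of P5's cell: 387.3200

1. box [0,65]×[0,74]: [(0, 0) (65, 0) (65, 74) (0, 74)]
2. ⊥bis P5·P0 via (42.06,60.42): [(0, 0) (2.3971, 0) (50.9746, 74) (0, 74)]  |A|=1974.7532
3. ⊥bis P5·P1 via (33.365,46.64): [(0, 37.344) (32.9355, 46.5203) (50.9746, 74) (0, 74)]  |A|=1304.0256
4. ⊥bis P5·P2 via (26.655,58.48): [(0, 58.6243) (40.7365, 58.4038) (50.9746, 74) (0, 74)]  |A|=710.6821
5. ⊥bis P5·P3 via (27.89,67.305): [(0, 58.6243) (4.1973, 58.6015) (46.1153, 74) (0, 74)]  |A|=387.32
6. ⊥bis P5·P4 via (20.335,50.36): [(0, 58.6243) (4.1973, 58.6015) (46.1153, 74) (0, 74)]  |A|=387.32
7. canonical 4-gon: [(0, 58.6243) (4.1973, 58.6015) (46.1153, 74) (0, 74)]
8. shoelace: 387.32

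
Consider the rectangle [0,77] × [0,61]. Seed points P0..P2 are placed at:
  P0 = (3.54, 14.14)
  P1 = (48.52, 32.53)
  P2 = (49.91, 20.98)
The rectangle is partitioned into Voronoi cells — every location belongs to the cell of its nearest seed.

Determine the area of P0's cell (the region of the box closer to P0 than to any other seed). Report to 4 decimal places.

1. box [0,77]×[0,61]: [(0, 0) (77, 0) (77, 61) (0, 61)]
2. ⊥bis P0·P1 via (26.03,23.335): [(0, 0) (35.5705, 0) (10.6307, 61) (0, 61)]  |A|=1409.1367
3. ⊥bis P0·P2 via (26.725,17.56): [(0, 0) (29.3153, 0) (25.7846, 23.9352) (10.6307, 61) (0, 61)]  |A|=1334.2766
4. canonical 5-gon: [(0, 0) (29.3153, 0) (25.7846, 23.9352) (10.6307, 61) (0, 61)]
5. shoelace: 1334.2766

Area of P0's cell: 1334.2766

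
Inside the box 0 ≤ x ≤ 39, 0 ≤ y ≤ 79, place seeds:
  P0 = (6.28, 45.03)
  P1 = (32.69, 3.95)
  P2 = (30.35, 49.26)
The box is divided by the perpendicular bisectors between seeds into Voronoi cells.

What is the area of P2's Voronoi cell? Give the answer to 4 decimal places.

1. box [0,39]×[0,79]: [(0, 0) (39, 0) (39, 79) (0, 79)]
2. ⊥bis P2·P0 via (18.315,47.145): [(26.6001, 0) (39, 0) (39, 79) (12.7169, 79)]  |A|=1527.9775
3. ⊥bis P2·P1 via (31.52,26.605): [(22.0109, 26.1139) (39, 26.9913) (39, 79) (12.7169, 79)]  |A|=1136.7948
4. canonical 4-gon: [(22.0109, 26.1139) (39, 26.9913) (39, 79) (12.7169, 79)]
5. shoelace: 1136.7948

Area of P2's cell: 1136.7948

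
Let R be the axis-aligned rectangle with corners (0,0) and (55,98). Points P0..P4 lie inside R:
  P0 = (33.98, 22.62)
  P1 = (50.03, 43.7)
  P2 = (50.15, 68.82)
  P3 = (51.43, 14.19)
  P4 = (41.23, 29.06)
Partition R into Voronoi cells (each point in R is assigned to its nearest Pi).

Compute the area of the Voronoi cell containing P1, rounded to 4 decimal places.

Area of P1's cell: 544.7434

1. box [0,55]×[0,98]: [(0, 0) (55, 0) (55, 98) (0, 98)]
2. ⊥bis P1·P0 via (42.005,33.16): [(0, 65.142) (55, 23.2658) (55, 98) (0, 98)]  |A|=2958.7859
3. ⊥bis P1·P2 via (50.09,56.26): [(11.423, 56.4447) (55, 23.2658) (55, 56.2365)]  |A|=718.3838
4. ⊥bis P1·P3 via (50.73,28.945): [(11.423, 56.4447) (47.728, 28.8026) (55, 29.1476) (55, 56.2365)]  |A|=696.9977
5. ⊥bis P1·P4 via (45.63,36.38): [(12.2562, 56.4407) (55, 30.7478) (55, 56.2365)]  |A|=544.7434
6. canonical 3-gon: [(12.2562, 56.4407) (55, 30.7478) (55, 56.2365)]
7. shoelace: 544.7434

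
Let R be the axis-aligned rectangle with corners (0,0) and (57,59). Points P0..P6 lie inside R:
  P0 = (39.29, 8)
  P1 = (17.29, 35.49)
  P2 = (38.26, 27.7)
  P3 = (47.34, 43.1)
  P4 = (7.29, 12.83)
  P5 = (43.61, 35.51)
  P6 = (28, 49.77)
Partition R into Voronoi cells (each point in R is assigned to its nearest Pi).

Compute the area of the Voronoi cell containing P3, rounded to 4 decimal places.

1. box [0,57]×[0,59]: [(0, 0) (57, 0) (57, 59) (0, 59)]
2. ⊥bis P3·P0 via (43.315,25.55): [(0, 35.4841) (57, 22.4114) (57, 59) (0, 59)]  |A|=1712.9787
3. ⊥bis P3·P1 via (32.315,39.295): [(35.3322, 27.3808) (57, 22.4114) (57, 59) (27.3248, 59)]  |A|=865.5496
4. ⊥bis P3·P2 via (42.8,35.4): [(31.6342, 41.9835) (57, 27.0275) (57, 59) (27.3248, 59)]  |A|=657.9883
5. ⊥bis P3·P4 via (27.315,27.965): [(31.6342, 41.9835) (57, 27.0275) (57, 59) (27.3248, 59)]  |A|=657.9883
6. ⊥bis P3·P5 via (45.475,39.305): [(30.4415, 46.693) (57, 33.6412) (57, 59) (27.3248, 59)]  |A|=519.3521
7. ⊥bis P3·P6 via (37.67,46.435): [(36.6985, 43.6181) (57, 33.6412) (57, 59) (42.0034, 59)]  |A|=372.7488
8. canonical 4-gon: [(36.6985, 43.6181) (57, 33.6412) (57, 59) (42.0034, 59)]
9. shoelace: 372.7488

Area of P3's cell: 372.7488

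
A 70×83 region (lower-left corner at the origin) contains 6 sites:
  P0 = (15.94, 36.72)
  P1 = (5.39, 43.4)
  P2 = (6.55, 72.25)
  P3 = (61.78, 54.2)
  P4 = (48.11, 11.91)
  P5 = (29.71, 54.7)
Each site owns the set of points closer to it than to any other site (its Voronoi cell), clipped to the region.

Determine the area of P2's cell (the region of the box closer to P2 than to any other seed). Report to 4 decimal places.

1. box [0,70]×[0,83]: [(0, 0) (70, 0) (70, 83) (0, 83)]
2. ⊥bis P2·P0 via (11.245,54.485): [(0, 51.5131) (70, 70.013) (70, 83) (0, 83)]  |A|=1556.5858
3. ⊥bis P2·P1 via (5.97,57.825): [(0, 58.065) (21.5175, 57.1999) (70, 70.013) (70, 83) (0, 83)]  |A|=1486.0953
4. ⊥bis P2·P3 via (34.165,63.225): [(0, 58.065) (21.5175, 57.1999) (33.2054, 60.2888) (40.6278, 83) (0, 83)]  |A|=913.6297
5. ⊥bis P2·P4 via (27.33,42.08): [(0, 58.065) (21.5175, 57.1999) (33.2054, 60.2888) (40.6278, 83) (0, 83)]  |A|=913.6297
6. ⊥bis P2·P5 via (18.13,63.475): [(0, 58.065) (13.6156, 57.5176) (32.9255, 83) (0, 83)]  |A|=589.2633
7. canonical 4-gon: [(0, 58.065) (13.6156, 57.5176) (32.9255, 83) (0, 83)]
8. shoelace: 589.2633

Area of P2's cell: 589.2633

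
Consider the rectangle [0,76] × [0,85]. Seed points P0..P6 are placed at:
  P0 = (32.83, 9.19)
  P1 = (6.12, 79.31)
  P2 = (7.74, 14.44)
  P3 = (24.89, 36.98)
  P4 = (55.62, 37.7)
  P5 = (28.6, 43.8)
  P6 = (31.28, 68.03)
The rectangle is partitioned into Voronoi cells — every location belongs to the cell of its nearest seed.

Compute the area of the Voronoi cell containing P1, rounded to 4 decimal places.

1. box [0,76]×[0,85]: [(0, 0) (76, 0) (76, 85) (0, 85)]
2. ⊥bis P1·P0 via (19.475,44.25): [(0, 36.8316) (76, 65.7814) (76, 85) (0, 85)]  |A|=2560.7049
3. ⊥bis P1·P2 via (6.93,46.875): [(0, 46.7019) (27.7299, 47.3944) (76, 65.7814) (76, 85) (0, 85)]  |A|=2423.8535
4. ⊥bis P1·P3 via (15.505,58.145): [(0, 51.2698) (76, 84.9697) (76, 85) (0, 85)]  |A|=1282.899
5. ⊥bis P1·P4 via (30.87,58.505): [(0, 51.2698) (39.5181, 68.7929) (53.1419, 85) (0, 85)]  |A|=1097.1148
6. ⊥bis P1·P5 via (17.36,61.555): [(0, 51.2698) (3.716, 52.9175) (51.7172, 83.3052) (53.1419, 85) (0, 85)]  |A|=934.1623
7. ⊥bis P1·P6 via (18.7,73.67): [(0, 51.2698) (3.716, 52.9175) (11.647, 57.9383) (23.7796, 85) (0, 85)]  |A|=520.9804
8. canonical 5-gon: [(0, 51.2698) (3.716, 52.9175) (11.647, 57.9383) (23.7796, 85) (0, 85)]
9. shoelace: 520.9804

Area of P1's cell: 520.9804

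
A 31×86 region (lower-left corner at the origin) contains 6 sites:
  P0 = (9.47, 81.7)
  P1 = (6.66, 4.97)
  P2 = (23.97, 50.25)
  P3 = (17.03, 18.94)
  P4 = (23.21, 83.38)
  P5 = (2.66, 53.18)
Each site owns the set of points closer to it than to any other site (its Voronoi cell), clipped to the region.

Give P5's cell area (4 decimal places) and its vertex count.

1. box [0,31]×[0,86]: [(0, 0) (31, 0) (31, 86) (0, 86)]
2. ⊥bis P5·P0 via (6.065,67.44): [(0, 68.8882) (0, 0) (31, 0) (31, 61.486)]  |A|=2020.8005
3. ⊥bis P5·P1 via (4.66,29.075): [(0, 68.8882) (0, 28.6884) (31, 31.2604) (31, 61.486)]  |A|=1091.5941
4. ⊥bis P5·P2 via (13.315,51.715): [(15.1779, 65.264) (0, 68.8882) (0, 28.6884) (10.2661, 29.5401)]  |A|=486.3551
5. ⊥bis P5·P3 via (9.845,36.06): [(11.2432, 36.6468) (15.1779, 65.264) (0, 68.8882) (0, 31.9282)]  |A|=432.0793
6. ⊥bis P5·P4 via (12.935,68.28): [(11.2432, 36.6468) (15.1779, 65.264) (0, 68.8882) (0, 31.9282)]  |A|=432.0793
7. canonical 4-gon: [(11.2432, 36.6468) (15.1779, 65.264) (0, 68.8882) (0, 31.9282)]
8. shoelace: 432.0793

Area of P5's cell: 432.0793 (4 vertices)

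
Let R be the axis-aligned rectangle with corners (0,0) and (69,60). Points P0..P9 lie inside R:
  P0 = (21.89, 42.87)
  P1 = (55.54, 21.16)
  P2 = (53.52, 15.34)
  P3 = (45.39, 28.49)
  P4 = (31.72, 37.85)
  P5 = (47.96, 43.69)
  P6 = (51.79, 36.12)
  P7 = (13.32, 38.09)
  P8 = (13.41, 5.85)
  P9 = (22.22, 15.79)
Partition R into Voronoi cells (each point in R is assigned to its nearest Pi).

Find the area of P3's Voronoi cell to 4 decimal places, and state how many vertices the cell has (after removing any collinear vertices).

Area of P3's cell: 250.2242 (6 vertices)

1. box [0,69]×[0,60]: [(0, 0) (69, 0) (69, 60) (0, 60)]
2. ⊥bis P3·P0 via (33.64,35.68): [(11.8069, 0) (69, 0) (69, 60) (48.5218, 60)]  |A|=2330.1406
3. ⊥bis P3·P1 via (50.465,24.825): [(11.8069, 0) (32.5372, 0) (69, 50.4908) (69, 60) (48.5218, 60)]  |A|=1409.6226
4. ⊥bis P3·P2 via (49.455,21.915): [(11.8069, 0) (14.0082, 0) (47.4831, 20.6958) (69, 50.4908) (69, 60) (48.5218, 60)]  |A|=1217.8863
5. ⊥bis P3·P4 via (38.555,33.17): [(17.1901, 1.9672) (47.4831, 20.6958) (69, 50.4908) (69, 60) (56.9258, 60)]  |A|=846.4826
6. ⊥bis P3·P5 via (46.675,36.09): [(41.1894, 37.0175) (17.1901, 1.9672) (47.4831, 20.6958) (57.3026, 34.2931)]  |A|=429.0746
7. ⊥bis P3·P6 via (48.59,32.305): [(43.4218, 36.64) (41.1894, 37.0175) (17.1901, 1.9672) (47.4831, 20.6958) (53.1217, 28.5038)]  |A|=383.9887
8. ⊥bis P3·P7 via (29.355,33.29): [(43.4218, 36.64) (41.1894, 37.0175) (22.1448, 9.2034) (20.612, 4.0828) (47.4831, 20.6958) (53.1217, 28.5038)]  |A|=376.8491
9. ⊥bis P3·P8 via (29.4,17.17): [(43.4218, 36.64) (41.1894, 37.0175) (28.4848, 18.4628) (33.169, 11.8462) (47.4831, 20.6958) (53.1217, 28.5038)]  |A|=307.9882
10. ⊥bis P3·P9 via (33.805,22.14): [(43.4218, 36.64) (41.1894, 37.0175) (32.5591, 24.4131) (37.8582, 14.7453) (47.4831, 20.6958) (53.1217, 28.5038)]  |A|=250.2242
11. canonical 6-gon: [(43.4218, 36.64) (41.1894, 37.0175) (32.5591, 24.4131) (37.8582, 14.7453) (47.4831, 20.6958) (53.1217, 28.5038)]
12. shoelace: 250.2242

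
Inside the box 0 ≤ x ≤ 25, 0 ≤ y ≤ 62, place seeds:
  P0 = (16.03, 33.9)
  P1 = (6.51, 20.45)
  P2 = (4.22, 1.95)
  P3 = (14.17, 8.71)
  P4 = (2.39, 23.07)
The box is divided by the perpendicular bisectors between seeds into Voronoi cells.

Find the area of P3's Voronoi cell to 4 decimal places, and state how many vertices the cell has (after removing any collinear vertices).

Area of P3's cell: 298.7088 (5 vertices)

1. box [0,25]×[0,62]: [(0, 0) (25, 0) (25, 62) (0, 62)]
2. ⊥bis P3·P0 via (15.1,21.305): [(0, 22.42) (0, 0) (25, 0) (25, 20.574)]  |A|=537.4245
3. ⊥bis P3·P1 via (10.34,14.58): [(20.0831, 20.9371) (0, 7.8335) (0, 0) (25, 0) (25, 20.574)]  |A|=390.9537
4. ⊥bis P3·P2 via (9.195,5.33): [(20.0831, 20.9371) (5.1924, 11.2214) (12.8162, 0) (25, 0) (25, 20.574)]  |A|=298.7088
5. ⊥bis P3·P4 via (8.28,15.89): [(20.0831, 20.9371) (5.1924, 11.2214) (12.8162, 0) (25, 0) (25, 20.574)]  |A|=298.7088
6. canonical 5-gon: [(20.0831, 20.9371) (5.1924, 11.2214) (12.8162, 0) (25, 0) (25, 20.574)]
7. shoelace: 298.7088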